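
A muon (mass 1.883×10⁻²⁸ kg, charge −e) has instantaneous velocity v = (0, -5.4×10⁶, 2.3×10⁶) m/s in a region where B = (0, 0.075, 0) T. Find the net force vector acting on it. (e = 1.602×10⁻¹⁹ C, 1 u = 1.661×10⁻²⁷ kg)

F ≈ (2.76×10⁻¹⁴, 0, 0) N

v×B = (-1.72×10⁵, 0, 0) N/C.
F = q v×B = (−1.602×10⁻¹⁹ C)·(-1.72×10⁵, 0, 0) = (2.76×10⁻¹⁴, 0, 0) N.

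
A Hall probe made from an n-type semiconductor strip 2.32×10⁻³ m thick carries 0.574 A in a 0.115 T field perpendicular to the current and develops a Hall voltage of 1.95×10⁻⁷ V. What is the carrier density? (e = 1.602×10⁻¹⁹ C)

From V_H = IB/(n e t), n = IB/(V_H e t).
n = (0.574)(0.115)/((1.95×10⁻⁷)(1.602×10⁻¹⁹)(2.32×10⁻³)) ≈ 9.11×10²⁶ m⁻³.

n ≈ 9.11×10²⁶ m⁻³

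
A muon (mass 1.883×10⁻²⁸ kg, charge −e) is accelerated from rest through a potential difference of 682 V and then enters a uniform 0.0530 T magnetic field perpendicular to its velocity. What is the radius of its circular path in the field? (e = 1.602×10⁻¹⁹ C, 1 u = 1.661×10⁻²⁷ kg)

Acceleration: |q|V = ½mv² ⇒ v = √(2|q|V/m) = √(2·1.602×10⁻¹⁹·682/1.883×10⁻²⁸) ≈ 1.077×10⁶ m/s.
In the field: r = mv/(|q|B) = (1.883×10⁻²⁸)(1.077×10⁶)/((1.602×10⁻¹⁹)(0.0530)) ≈ 0.0239 m.

r ≈ 0.0239 m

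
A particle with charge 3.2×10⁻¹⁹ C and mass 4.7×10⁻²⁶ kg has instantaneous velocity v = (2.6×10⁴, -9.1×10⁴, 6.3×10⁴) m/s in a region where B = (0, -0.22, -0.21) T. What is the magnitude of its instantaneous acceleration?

v×B = (3.30×10⁴, 5460, -5720) N/C.
F = q v×B = (3.2×10⁻¹⁹ C)·(3.30×10⁴, 5460, -5720) = (1.06×10⁻¹⁴, 1.75×10⁻¹⁵, -1.83×10⁻¹⁵) N.
|a| = |F|/m = 1.085×10⁻¹⁴/4.7×10⁻²⁶ ≈ 2.31×10¹¹ m/s².

|a| ≈ 2.31×10¹¹ m/s²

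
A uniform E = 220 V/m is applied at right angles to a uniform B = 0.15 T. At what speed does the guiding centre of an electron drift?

v_d ≈ 1500 m/s

In crossed fields the guiding centre drifts at v_d = |E×B|/B² = E/B, independent of charge and mass.
v_d = 220/0.15 = 1500 m/s.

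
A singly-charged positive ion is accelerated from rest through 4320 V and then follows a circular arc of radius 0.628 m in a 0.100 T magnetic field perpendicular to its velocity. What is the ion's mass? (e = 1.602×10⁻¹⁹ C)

m ≈ 7.31×10⁻²⁶ kg

Combine |q|V = ½mv² and r = mv/(|q|B): eliminate v to get m = qB²r²/(2V).
m = (1.602×10⁻¹⁹)(0.100)²(0.628)²/(2·4320) ≈ 7.31×10⁻²⁶ kg.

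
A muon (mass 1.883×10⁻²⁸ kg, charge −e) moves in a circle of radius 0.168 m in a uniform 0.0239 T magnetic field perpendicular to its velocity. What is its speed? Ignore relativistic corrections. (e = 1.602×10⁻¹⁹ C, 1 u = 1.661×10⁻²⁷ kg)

From |q|vB = mv²/r, v = |q|Br/m.
v = (1.602×10⁻¹⁹)(0.0239)(0.168)/1.883×10⁻²⁸ ≈ 3.42×10⁶ m/s.

v ≈ 3.42×10⁶ m/s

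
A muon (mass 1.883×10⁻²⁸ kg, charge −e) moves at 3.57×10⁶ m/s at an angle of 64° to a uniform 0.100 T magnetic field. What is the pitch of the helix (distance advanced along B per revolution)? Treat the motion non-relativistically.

v∥ = v cosθ = 3.57×10⁶·cos64° ≈ 1.565×10⁶ m/s.
T = 2πm/(|q|B) = 2π(1.883×10⁻²⁸)/((1.602×10⁻¹⁹)(0.100)) ≈ 7.385×10⁻⁸ s.
pitch = v∥ T = (1.565×10⁶)(7.385×10⁻⁸) ≈ 0.116 m.

p ≈ 0.116 m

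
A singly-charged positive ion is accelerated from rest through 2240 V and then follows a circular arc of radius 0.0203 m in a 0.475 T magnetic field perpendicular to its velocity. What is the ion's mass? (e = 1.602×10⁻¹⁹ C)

m ≈ 3.32×10⁻²⁷ kg

Combine |q|V = ½mv² and r = mv/(|q|B): eliminate v to get m = qB²r²/(2V).
m = (1.602×10⁻¹⁹)(0.475)²(0.0203)²/(2·2240) ≈ 3.32×10⁻²⁷ kg.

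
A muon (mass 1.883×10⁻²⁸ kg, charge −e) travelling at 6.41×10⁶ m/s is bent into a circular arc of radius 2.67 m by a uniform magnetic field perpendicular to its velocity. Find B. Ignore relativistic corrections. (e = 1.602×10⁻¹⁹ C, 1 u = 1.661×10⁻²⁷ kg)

B ≈ 2.82×10⁻³ T

From |q|vB = mv²/r, B = mv/(|q|r).
B = (1.883×10⁻²⁸)(6.41×10⁶)/((1.602×10⁻¹⁹)(2.67)) ≈ 2.82×10⁻³ T.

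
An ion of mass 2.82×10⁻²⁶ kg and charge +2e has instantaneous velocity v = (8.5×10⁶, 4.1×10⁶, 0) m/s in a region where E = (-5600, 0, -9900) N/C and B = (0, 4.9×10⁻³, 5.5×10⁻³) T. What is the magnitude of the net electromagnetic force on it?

v×B = (2.26×10⁴, -4.68×10⁴, 4.16×10⁴) N/C.
E + v×B = (1.70×10⁴, -4.68×10⁴, 3.18×10⁴) N/C.
F = q(E + v×B) = (3.204×10⁻¹⁹ C)·(1.70×10⁴, -4.68×10⁴, 3.18×10⁴) = (5.43×10⁻¹⁵, -1.50×10⁻¹⁴, 1.02×10⁻¹⁴) N.
|F| = 1.89×10⁻¹⁴ N.

|F| ≈ 1.89×10⁻¹⁴ N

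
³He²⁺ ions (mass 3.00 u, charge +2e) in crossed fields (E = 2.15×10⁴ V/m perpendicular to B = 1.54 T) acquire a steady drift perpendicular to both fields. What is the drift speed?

In crossed fields the guiding centre drifts at v_d = |E×B|/B² = E/B, independent of charge and mass.
v_d = 2.15×10⁴/1.54 = 1.40×10⁴ m/s.

v_d ≈ 1.40×10⁴ m/s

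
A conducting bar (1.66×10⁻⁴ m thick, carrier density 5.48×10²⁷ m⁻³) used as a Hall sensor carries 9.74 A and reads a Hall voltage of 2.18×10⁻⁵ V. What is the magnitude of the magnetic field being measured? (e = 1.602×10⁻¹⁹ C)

From V_H = IB/(n e t), B = V_H n e t / I.
B = (2.18×10⁻⁵)(5.48×10²⁷)(1.602×10⁻¹⁹)(1.66×10⁻⁴)/9.74 ≈ 0.326 T.

B ≈ 0.326 T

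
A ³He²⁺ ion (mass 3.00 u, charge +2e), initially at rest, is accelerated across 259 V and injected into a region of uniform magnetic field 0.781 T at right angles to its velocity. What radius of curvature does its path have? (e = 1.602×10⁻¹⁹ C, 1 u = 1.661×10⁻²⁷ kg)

r ≈ 3.63×10⁻³ m

Acceleration: |q|V = ½mv² ⇒ v = √(2|q|V/m) = √(2·3.204×10⁻¹⁹·259/4.983×10⁻²⁷) ≈ 1.825×10⁵ m/s.
In the field: r = mv/(|q|B) = (4.983×10⁻²⁷)(1.825×10⁵)/((3.204×10⁻¹⁹)(0.781)) ≈ 3.63×10⁻³ m.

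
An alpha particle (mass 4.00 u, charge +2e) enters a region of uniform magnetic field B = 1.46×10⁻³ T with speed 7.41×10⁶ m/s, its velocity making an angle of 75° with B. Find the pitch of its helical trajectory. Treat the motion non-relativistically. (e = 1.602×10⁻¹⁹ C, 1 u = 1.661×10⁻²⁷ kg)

p ≈ 171 m

v∥ = v cosθ = 7.41×10⁶·cos75° ≈ 1.918×10⁶ m/s.
T = 2πm/(|q|B) = 2π(6.644×10⁻²⁷)/((3.204×10⁻¹⁹)(1.46×10⁻³)) ≈ 8.924×10⁻⁵ s.
pitch = v∥ T = (1.918×10⁶)(8.924×10⁻⁵) ≈ 171 m.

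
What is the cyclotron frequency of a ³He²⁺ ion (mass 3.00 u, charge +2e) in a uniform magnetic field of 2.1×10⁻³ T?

f ≈ 2.1×10⁴ Hz

f = |q|B/(2πm).
f = (3.204×10⁻¹⁹)(2.1×10⁻³)/(2π·4.983×10⁻²⁷) ≈ 2.1×10⁴ Hz.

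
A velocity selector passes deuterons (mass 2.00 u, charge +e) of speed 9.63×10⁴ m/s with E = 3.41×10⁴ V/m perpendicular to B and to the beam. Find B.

Balance of forces in the selector: qE = qvB ⇒ B = E/v.
B = 3.41×10⁴/9.63×10⁴ = 0.354 T.

B = 0.354 T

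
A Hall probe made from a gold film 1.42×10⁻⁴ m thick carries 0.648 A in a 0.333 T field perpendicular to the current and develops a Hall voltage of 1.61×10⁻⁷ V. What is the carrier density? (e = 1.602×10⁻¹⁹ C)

n ≈ 5.89×10²⁸ m⁻³

From V_H = IB/(n e t), n = IB/(V_H e t).
n = (0.648)(0.333)/((1.61×10⁻⁷)(1.602×10⁻¹⁹)(1.42×10⁻⁴)) ≈ 5.89×10²⁸ m⁻³.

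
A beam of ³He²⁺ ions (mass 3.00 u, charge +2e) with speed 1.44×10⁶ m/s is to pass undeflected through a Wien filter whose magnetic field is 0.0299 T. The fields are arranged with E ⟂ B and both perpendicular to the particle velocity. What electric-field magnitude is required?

For straight-line motion qE = qvB, so E = vB.
E = 1.44×10⁶ × 0.0299 = 4.31×10⁴ V/m.

E = 4.31×10⁴ V/m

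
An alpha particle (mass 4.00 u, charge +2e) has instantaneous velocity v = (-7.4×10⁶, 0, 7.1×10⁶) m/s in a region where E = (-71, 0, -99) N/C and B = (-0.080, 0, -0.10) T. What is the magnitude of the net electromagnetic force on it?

|F| ≈ 4.19×10⁻¹³ N

v×B = (0, -1.31×10⁶, 0) N/C.
E + v×B = (-71.0, -1.31×10⁶, -99.0) N/C.
F = q(E + v×B) = (3.204×10⁻¹⁹ C)·(-71.0, -1.31×10⁶, -99.0) = (-2.27×10⁻¹⁷, -4.19×10⁻¹³, -3.17×10⁻¹⁷) N.
|F| = 4.19×10⁻¹³ N.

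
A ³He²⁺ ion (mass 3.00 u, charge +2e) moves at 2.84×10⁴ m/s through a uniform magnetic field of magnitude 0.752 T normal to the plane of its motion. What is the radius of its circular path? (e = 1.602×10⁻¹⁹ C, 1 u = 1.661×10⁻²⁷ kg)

r ≈ 5.87×10⁻⁴ m

The magnetic force provides the centripetal force: |q|vB = mv²/r.
r = mv/(|q|B) = (4.983×10⁻²⁷)(2.84×10⁴)/((3.204×10⁻¹⁹)(0.752)) ≈ 5.87×10⁻⁴ m.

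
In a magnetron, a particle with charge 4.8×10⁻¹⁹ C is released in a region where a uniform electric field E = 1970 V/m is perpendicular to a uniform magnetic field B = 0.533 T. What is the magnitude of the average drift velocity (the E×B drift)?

v_d ≈ 3700 m/s

The E×B drift speed is v_d = E/B.
v_d = 1970/0.533 = 3700 m/s.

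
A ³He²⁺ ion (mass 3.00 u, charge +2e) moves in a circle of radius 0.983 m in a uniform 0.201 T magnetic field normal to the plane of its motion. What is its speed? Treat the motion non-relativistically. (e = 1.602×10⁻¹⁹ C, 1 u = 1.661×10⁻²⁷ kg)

v ≈ 1.27×10⁷ m/s

From |q|vB = mv²/r, v = |q|Br/m.
v = (3.204×10⁻¹⁹)(0.201)(0.983)/4.983×10⁻²⁷ ≈ 1.27×10⁷ m/s.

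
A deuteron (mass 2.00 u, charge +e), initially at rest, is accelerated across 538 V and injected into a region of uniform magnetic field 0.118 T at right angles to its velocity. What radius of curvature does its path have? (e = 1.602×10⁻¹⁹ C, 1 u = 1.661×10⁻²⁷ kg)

Acceleration: |q|V = ½mv² ⇒ v = √(2|q|V/m) = √(2·1.602×10⁻¹⁹·538/3.322×10⁻²⁷) ≈ 2.278×10⁵ m/s.
In the field: r = mv/(|q|B) = (3.322×10⁻²⁷)(2.278×10⁵)/((1.602×10⁻¹⁹)(0.118)) ≈ 0.0400 m.

r ≈ 0.0400 m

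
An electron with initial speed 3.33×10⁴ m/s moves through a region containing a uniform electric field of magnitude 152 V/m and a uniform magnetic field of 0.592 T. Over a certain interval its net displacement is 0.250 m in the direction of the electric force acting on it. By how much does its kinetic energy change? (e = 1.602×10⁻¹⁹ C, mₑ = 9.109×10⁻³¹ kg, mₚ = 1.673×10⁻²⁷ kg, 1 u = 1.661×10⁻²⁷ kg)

ΔKE ≈ 6.09×10⁻¹⁸ J

The magnetic force is always ⟂ v and does no work; only the electric force changes KE.
ΔKE = F_E · d = |q|E d = (1.602×10⁻¹⁹)(152)(0.250) ≈ 6.09×10⁻¹⁸ J.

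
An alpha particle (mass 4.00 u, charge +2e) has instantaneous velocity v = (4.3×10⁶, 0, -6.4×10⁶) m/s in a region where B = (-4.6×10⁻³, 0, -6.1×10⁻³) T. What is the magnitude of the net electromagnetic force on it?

|F| ≈ 1.78×10⁻¹⁴ N

v×B = (0, 5.57×10⁴, 0) N/C.
F = q v×B = (3.204×10⁻¹⁹ C)·(0, 5.57×10⁴, 0) = (0, 1.78×10⁻¹⁴, 0) N.
|F| = 1.78×10⁻¹⁴ N.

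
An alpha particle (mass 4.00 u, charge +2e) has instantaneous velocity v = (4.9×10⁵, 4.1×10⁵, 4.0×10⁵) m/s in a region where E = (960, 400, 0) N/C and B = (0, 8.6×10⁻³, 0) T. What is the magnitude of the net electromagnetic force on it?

v×B = (-3440, 0, 4210) N/C.
E + v×B = (-2480, 400, 4210) N/C.
F = q(E + v×B) = (3.204×10⁻¹⁹ C)·(-2480, 400, 4210) = (-7.95×10⁻¹⁶, 1.28×10⁻¹⁶, 1.35×10⁻¹⁵) N.
|F| = 1.57×10⁻¹⁵ N.

|F| ≈ 1.57×10⁻¹⁵ N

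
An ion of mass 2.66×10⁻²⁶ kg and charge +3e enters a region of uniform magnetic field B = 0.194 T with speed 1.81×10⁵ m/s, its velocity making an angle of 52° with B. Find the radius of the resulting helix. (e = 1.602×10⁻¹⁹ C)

r ≈ 0.0407 m

v⊥ = v sinθ = 1.81×10⁵·sin52° ≈ 1.426×10⁵ m/s.
r = m v⊥/(|q|B) = (2.66×10⁻²⁶)(1.426×10⁵)/((4.806×10⁻¹⁹)(0.194)) ≈ 0.0407 m.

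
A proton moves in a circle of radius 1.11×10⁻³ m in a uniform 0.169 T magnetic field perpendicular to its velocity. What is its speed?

v ≈ 1.80×10⁴ m/s

From |q|vB = mv²/r, v = |q|Br/m.
v = (1.602×10⁻¹⁹)(0.169)(1.11×10⁻³)/1.673×10⁻²⁷ ≈ 1.80×10⁴ m/s.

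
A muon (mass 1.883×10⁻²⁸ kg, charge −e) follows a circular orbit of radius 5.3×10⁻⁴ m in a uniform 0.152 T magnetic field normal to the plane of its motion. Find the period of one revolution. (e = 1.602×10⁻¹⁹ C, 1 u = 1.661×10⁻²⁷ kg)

T ≈ 4.86×10⁻⁸ s

The cyclotron period depends only on m, q, B: T = 2πm/(|q|B).
T = 2π(1.883×10⁻²⁸)/((1.602×10⁻¹⁹)(0.152)) ≈ 4.86×10⁻⁸ s.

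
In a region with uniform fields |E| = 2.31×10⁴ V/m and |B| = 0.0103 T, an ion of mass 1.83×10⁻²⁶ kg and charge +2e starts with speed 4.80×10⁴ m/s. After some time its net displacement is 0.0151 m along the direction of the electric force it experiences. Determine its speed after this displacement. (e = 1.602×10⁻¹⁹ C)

v_f ≈ 1.20×10⁵ m/s

B does no work; ΔKE = |q|E d.
½mv_f² = ½mv₀² + |q|Ed = ½(1.83×10⁻²⁶)(4.80×10⁴)² + (3.204×10⁻¹⁹)(2.31×10⁴)(0.0151) ≈ 2.108×10⁻¹⁷ J + 1.118×10⁻¹⁶ J ≈ 1.328×10⁻¹⁶ J.
v_f = √(2·1.328×10⁻¹⁶/1.83×10⁻²⁶) ≈ 1.20×10⁵ m/s.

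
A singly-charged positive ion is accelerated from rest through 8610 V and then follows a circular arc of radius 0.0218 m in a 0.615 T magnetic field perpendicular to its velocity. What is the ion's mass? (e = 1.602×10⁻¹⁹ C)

Combine |q|V = ½mv² and r = mv/(|q|B): eliminate v to get m = qB²r²/(2V).
m = (1.602×10⁻¹⁹)(0.615)²(0.0218)²/(2·8610) ≈ 1.67×10⁻²⁷ kg.

m ≈ 1.67×10⁻²⁷ kg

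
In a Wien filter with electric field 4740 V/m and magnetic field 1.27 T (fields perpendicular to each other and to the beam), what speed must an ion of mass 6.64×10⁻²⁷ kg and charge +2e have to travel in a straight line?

For undeflected motion the electric and magnetic forces balance: qE = qvB.
v = E/B = 4740/1.27 = 3730 m/s.

v = 3730 m/s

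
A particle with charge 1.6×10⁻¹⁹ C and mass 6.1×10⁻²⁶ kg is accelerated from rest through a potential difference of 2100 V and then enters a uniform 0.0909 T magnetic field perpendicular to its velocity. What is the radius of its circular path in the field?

Acceleration: |q|V = ½mv² ⇒ v = √(2|q|V/m) = √(2·1.6×10⁻¹⁹·2100/6.1×10⁻²⁶) ≈ 1.050×10⁵ m/s.
In the field: r = mv/(|q|B) = (6.1×10⁻²⁶)(1.050×10⁵)/((1.6×10⁻¹⁹)(0.0909)) ≈ 0.440 m.

r ≈ 0.440 m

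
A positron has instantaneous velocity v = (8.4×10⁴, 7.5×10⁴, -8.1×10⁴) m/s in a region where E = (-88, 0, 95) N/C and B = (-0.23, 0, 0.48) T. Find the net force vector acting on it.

F ≈ (5.75×10⁻¹⁵, -3.47×10⁻¹⁵, 2.78×10⁻¹⁵) N

v×B = (3.60×10⁴, -2.17×10⁴, 1.72×10⁴) N/C.
E + v×B = (3.59×10⁴, -2.17×10⁴, 1.73×10⁴) N/C.
F = q(E + v×B) = (1.602×10⁻¹⁹ C)·(3.59×10⁴, -2.17×10⁴, 1.73×10⁴) = (5.75×10⁻¹⁵, -3.47×10⁻¹⁵, 2.78×10⁻¹⁵) N.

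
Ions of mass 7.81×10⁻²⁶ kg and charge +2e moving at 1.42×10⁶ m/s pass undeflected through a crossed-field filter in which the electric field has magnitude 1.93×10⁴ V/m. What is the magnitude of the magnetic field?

Balance of forces in the selector: qE = qvB ⇒ B = E/v.
B = 1.93×10⁴/1.42×10⁶ = 0.0136 T.

B = 0.0136 T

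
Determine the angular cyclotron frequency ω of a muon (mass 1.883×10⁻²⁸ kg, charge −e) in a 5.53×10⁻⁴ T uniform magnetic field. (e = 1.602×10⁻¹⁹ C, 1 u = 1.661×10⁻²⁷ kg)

ω = |q|B/m.
ω = (1.602×10⁻¹⁹)(5.53×10⁻⁴)/1.883×10⁻²⁸ ≈ 4.70×10⁵ rad/s.

ω ≈ 4.70×10⁵ rad/s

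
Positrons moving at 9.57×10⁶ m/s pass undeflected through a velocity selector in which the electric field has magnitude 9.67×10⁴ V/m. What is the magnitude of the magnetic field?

B = 0.0101 T

Balance of forces in the selector: qE = qvB ⇒ B = E/v.
B = 9.67×10⁴/9.57×10⁶ = 0.0101 T.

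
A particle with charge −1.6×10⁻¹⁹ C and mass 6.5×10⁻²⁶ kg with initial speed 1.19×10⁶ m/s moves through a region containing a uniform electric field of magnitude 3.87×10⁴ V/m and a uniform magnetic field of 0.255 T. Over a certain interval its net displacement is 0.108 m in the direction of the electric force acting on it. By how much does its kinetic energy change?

The magnetic force is always ⟂ v and does no work; only the electric force changes KE.
ΔKE = F_E · d = |q|E d = (1.6×10⁻¹⁹)(3.87×10⁴)(0.108) ≈ 6.69×10⁻¹⁶ J.

ΔKE ≈ 6.69×10⁻¹⁶ J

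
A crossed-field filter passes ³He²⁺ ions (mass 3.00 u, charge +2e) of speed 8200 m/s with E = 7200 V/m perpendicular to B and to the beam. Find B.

Balance of forces in the selector: qE = qvB ⇒ B = E/v.
B = 7200/8200 = 0.88 T.

B = 0.88 T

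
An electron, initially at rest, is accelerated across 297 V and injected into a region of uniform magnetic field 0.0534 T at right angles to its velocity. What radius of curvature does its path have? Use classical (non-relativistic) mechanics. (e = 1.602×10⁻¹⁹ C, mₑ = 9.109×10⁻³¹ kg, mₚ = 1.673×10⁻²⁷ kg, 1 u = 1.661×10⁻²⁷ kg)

Acceleration: |q|V = ½mv² ⇒ v = √(2|q|V/m) = √(2·1.602×10⁻¹⁹·297/9.109×10⁻³¹) ≈ 1.022×10⁷ m/s.
In the field: r = mv/(|q|B) = (9.109×10⁻³¹)(1.022×10⁷)/((1.602×10⁻¹⁹)(0.0534)) ≈ 1.09×10⁻³ m.

r ≈ 1.09×10⁻³ m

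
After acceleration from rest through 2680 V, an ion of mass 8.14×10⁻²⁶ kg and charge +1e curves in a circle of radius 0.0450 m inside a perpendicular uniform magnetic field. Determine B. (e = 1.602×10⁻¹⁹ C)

B ≈ 1.16 T

v = √(2|q|V/m) = √(2·1.602×10⁻¹⁹·2680/8.14×10⁻²⁶) ≈ 1.027×10⁵ m/s.
B = mv/(|q|r) = (8.14×10⁻²⁶)(1.027×10⁵)/((1.602×10⁻¹⁹)(0.0450)) ≈ 1.16 T.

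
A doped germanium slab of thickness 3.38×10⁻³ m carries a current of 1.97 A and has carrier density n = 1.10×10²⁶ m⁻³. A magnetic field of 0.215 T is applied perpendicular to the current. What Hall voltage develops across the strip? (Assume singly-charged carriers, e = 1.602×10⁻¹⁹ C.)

V_H = IB/(n e t).
V_H = (1.97)(0.215)/((1.10×10²⁶)(1.602×10⁻¹⁹)(3.38×10⁻³)) ≈ 7.11×10⁻⁶ V.

V_H ≈ 7.11×10⁻⁶ V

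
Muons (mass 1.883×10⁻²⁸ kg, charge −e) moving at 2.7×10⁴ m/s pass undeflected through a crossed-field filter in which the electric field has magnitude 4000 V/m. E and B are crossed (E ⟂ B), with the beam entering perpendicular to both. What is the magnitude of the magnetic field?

B = 0.15 T

Balance of forces in the selector: qE = qvB ⇒ B = E/v.
B = 4000/2.7×10⁴ = 0.15 T.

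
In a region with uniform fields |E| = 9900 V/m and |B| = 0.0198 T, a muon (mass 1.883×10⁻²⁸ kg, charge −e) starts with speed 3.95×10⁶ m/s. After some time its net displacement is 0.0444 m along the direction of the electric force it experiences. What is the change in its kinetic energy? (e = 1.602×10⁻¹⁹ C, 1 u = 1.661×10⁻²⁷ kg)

The magnetic force is always ⟂ v and does no work; only the electric force changes KE.
ΔKE = F_E · d = |q|E d = (1.602×10⁻¹⁹)(9900)(0.0444) ≈ 7.04×10⁻¹⁷ J.

ΔKE ≈ 7.04×10⁻¹⁷ J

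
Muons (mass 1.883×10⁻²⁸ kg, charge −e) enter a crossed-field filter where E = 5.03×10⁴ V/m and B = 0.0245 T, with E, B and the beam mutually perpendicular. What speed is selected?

Zero net Lorentz force requires |qE| = |q v×B|, i.e. E = vB.
v = E/B = 5.03×10⁴/0.0245 = 2.05×10⁶ m/s.

v = 2.05×10⁶ m/s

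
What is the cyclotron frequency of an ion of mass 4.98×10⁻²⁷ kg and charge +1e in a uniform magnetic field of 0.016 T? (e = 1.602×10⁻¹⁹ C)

f = |q|B/(2πm).
f = (1.602×10⁻¹⁹)(0.016)/(2π·4.98×10⁻²⁷) ≈ 8.2×10⁴ Hz.

f ≈ 8.2×10⁴ Hz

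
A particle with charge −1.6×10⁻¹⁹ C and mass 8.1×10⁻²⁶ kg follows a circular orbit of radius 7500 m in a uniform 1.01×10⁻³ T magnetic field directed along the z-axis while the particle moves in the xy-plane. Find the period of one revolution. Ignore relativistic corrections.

The cyclotron period depends only on m, q, B: T = 2πm/(|q|B).
T = 2π(8.1×10⁻²⁶)/((1.6×10⁻¹⁹)(1.01×10⁻³)) ≈ 3.15×10⁻³ s.

T ≈ 3.15×10⁻³ s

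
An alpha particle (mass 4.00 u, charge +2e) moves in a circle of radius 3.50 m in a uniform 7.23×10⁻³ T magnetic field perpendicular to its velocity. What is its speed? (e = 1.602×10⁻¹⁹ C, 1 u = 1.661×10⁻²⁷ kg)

From |q|vB = mv²/r, v = |q|Br/m.
v = (3.204×10⁻¹⁹)(7.23×10⁻³)(3.50)/6.644×10⁻²⁷ ≈ 1.22×10⁶ m/s.

v ≈ 1.22×10⁶ m/s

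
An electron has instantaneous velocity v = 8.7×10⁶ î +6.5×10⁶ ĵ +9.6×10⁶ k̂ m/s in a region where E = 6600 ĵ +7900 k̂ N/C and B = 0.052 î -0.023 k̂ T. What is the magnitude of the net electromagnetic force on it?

v×B = (-1.50×10⁵, 6.99×10⁵, -3.38×10⁵) N/C.
E + v×B = (-1.50×10⁵, 7.06×10⁵, -3.30×10⁵) N/C.
F = q(E + v×B) = (−1.602×10⁻¹⁹ C)·(-1.50×10⁵, 7.06×10⁵, -3.30×10⁵) = (2.39×10⁻¹⁴, -1.13×10⁻¹³, 5.29×10⁻¹⁴) N.
|F| = 1.27×10⁻¹³ N.

|F| ≈ 1.27×10⁻¹³ N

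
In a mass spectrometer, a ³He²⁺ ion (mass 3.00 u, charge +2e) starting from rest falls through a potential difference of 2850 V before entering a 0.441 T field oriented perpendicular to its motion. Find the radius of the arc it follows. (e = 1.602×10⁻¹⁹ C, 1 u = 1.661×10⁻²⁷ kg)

Acceleration: |q|V = ½mv² ⇒ v = √(2|q|V/m) = √(2·3.204×10⁻¹⁹·2850/4.983×10⁻²⁷) ≈ 6.054×10⁵ m/s.
In the field: r = mv/(|q|B) = (4.983×10⁻²⁷)(6.054×10⁵)/((3.204×10⁻¹⁹)(0.441)) ≈ 0.0214 m.

r ≈ 0.0214 m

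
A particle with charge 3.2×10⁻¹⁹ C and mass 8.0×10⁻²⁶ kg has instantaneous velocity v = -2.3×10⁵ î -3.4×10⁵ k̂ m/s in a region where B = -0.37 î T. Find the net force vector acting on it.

F ≈ (0, 4.03×10⁻¹⁴, 0) N

v×B = (0, 1.26×10⁵, 0) N/C.
F = q v×B = (3.2×10⁻¹⁹ C)·(0, 1.26×10⁵, 0) = (0, 4.03×10⁻¹⁴, 0) N.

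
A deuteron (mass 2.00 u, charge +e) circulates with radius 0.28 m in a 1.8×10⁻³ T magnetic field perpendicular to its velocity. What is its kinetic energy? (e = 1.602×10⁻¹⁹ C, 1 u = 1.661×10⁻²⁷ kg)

KE ≈ 9.8×10⁻¹⁹ J

v = |q|Br/m, then KE = ½mv² = (qBr)²/(2m).
v = (1.602×10⁻¹⁹)(1.8×10⁻³)(0.28)/3.322×10⁻²⁷ ≈ 2.430×10⁴ m/s.
KE = ½(3.322×10⁻²⁷)(2.430×10⁴)² ≈ 9.8×10⁻¹⁹ J.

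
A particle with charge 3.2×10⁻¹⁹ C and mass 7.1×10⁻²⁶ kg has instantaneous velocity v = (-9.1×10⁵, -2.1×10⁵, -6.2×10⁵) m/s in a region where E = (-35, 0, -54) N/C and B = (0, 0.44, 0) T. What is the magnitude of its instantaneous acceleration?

|a| ≈ 2.18×10¹² m/s²

v×B = (2.73×10⁵, 0, -4.00×10⁵) N/C.
E + v×B = (2.73×10⁵, 0, -4.00×10⁵) N/C.
F = q(E + v×B) = (3.2×10⁻¹⁹ C)·(2.73×10⁵, 0, -4.00×10⁵) = (8.73×10⁻¹⁴, 0, -1.28×10⁻¹³) N.
|a| = |F|/m = 1.550×10⁻¹³/7.1×10⁻²⁶ ≈ 2.18×10¹² m/s².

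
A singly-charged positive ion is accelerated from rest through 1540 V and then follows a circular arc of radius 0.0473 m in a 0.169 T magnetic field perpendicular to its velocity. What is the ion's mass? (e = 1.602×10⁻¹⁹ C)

Combine |q|V = ½mv² and r = mv/(|q|B): eliminate v to get m = qB²r²/(2V).
m = (1.602×10⁻¹⁹)(0.169)²(0.0473)²/(2·1540) ≈ 3.32×10⁻²⁷ kg.

m ≈ 3.32×10⁻²⁷ kg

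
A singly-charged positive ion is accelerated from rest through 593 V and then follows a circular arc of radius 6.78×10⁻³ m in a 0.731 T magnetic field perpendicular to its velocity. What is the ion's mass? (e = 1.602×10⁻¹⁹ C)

Combine |q|V = ½mv² and r = mv/(|q|B): eliminate v to get m = qB²r²/(2V).
m = (1.602×10⁻¹⁹)(0.731)²(6.78×10⁻³)²/(2·593) ≈ 3.32×10⁻²⁷ kg.

m ≈ 3.32×10⁻²⁷ kg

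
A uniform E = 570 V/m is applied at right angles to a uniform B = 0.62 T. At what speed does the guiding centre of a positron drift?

v_d ≈ 920 m/s

In crossed fields the guiding centre drifts at v_d = |E×B|/B² = E/B, independent of charge and mass.
v_d = 570/0.62 = 920 m/s.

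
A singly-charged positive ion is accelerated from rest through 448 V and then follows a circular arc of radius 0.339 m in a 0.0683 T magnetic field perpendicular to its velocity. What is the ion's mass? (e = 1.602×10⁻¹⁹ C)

m ≈ 9.59×10⁻²⁶ kg

Combine |q|V = ½mv² and r = mv/(|q|B): eliminate v to get m = qB²r²/(2V).
m = (1.602×10⁻¹⁹)(0.0683)²(0.339)²/(2·448) ≈ 9.59×10⁻²⁶ kg.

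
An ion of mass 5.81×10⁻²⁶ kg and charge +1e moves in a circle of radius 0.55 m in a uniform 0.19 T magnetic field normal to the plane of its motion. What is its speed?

v ≈ 2.9×10⁵ m/s

From |q|vB = mv²/r, v = |q|Br/m.
v = (1.602×10⁻¹⁹)(0.19)(0.55)/5.81×10⁻²⁶ ≈ 2.9×10⁵ m/s.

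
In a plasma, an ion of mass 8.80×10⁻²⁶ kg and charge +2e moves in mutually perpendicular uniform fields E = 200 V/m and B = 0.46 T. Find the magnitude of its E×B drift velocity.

v_d ≈ 430 m/s

In crossed fields the guiding centre drifts at v_d = |E×B|/B² = E/B, independent of charge and mass.
v_d = 200/0.46 = 430 m/s.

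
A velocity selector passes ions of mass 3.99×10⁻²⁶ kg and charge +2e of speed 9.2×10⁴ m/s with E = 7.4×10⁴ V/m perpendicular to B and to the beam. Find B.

B = 0.80 T

Balance of forces in the selector: qE = qvB ⇒ B = E/v.
B = 7.4×10⁴/9.2×10⁴ = 0.80 T.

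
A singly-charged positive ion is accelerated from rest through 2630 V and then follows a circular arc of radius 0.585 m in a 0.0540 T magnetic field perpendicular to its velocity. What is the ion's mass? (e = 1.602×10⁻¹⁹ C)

Combine |q|V = ½mv² and r = mv/(|q|B): eliminate v to get m = qB²r²/(2V).
m = (1.602×10⁻¹⁹)(0.0540)²(0.585)²/(2·2630) ≈ 3.04×10⁻²⁶ kg.

m ≈ 3.04×10⁻²⁶ kg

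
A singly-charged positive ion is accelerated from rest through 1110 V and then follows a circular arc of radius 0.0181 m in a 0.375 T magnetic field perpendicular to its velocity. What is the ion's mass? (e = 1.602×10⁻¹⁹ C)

Combine |q|V = ½mv² and r = mv/(|q|B): eliminate v to get m = qB²r²/(2V).
m = (1.602×10⁻¹⁹)(0.375)²(0.0181)²/(2·1110) ≈ 3.32×10⁻²⁷ kg.

m ≈ 3.32×10⁻²⁷ kg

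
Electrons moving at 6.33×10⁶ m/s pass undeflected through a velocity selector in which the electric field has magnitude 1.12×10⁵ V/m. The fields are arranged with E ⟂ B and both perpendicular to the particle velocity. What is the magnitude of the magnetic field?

B = 0.0177 T

Balance of forces in the selector: qE = qvB ⇒ B = E/v.
B = 1.12×10⁵/6.33×10⁶ = 0.0177 T.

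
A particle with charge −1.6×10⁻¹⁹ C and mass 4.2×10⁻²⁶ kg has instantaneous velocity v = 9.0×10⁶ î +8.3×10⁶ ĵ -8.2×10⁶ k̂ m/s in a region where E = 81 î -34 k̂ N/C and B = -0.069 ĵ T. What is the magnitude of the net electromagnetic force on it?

v×B = (-5.66×10⁵, 0, -6.21×10⁵) N/C.
E + v×B = (-5.66×10⁵, 0, -6.21×10⁵) N/C.
F = q(E + v×B) = (−1.6×10⁻¹⁹ C)·(-5.66×10⁵, 0, -6.21×10⁵) = (9.05×10⁻¹⁴, 0, 9.94×10⁻¹⁴) N.
|F| = 1.34×10⁻¹³ N.

|F| ≈ 1.34×10⁻¹³ N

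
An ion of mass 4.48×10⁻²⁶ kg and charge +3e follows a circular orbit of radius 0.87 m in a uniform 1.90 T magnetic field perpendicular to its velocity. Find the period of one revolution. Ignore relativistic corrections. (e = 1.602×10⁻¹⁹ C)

The cyclotron period depends only on m, q, B: T = 2πm/(|q|B).
T = 2π(4.48×10⁻²⁶)/((4.806×10⁻¹⁹)(1.90)) ≈ 3.08×10⁻⁷ s.

T ≈ 3.08×10⁻⁷ s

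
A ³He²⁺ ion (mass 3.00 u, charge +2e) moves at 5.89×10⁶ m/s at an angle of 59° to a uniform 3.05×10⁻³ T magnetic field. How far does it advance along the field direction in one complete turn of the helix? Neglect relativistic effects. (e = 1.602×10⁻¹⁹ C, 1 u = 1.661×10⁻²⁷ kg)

p ≈ 97.2 m

v∥ = v cosθ = 5.89×10⁶·cos59° ≈ 3.034×10⁶ m/s.
T = 2πm/(|q|B) = 2π(4.983×10⁻²⁷)/((3.204×10⁻¹⁹)(3.05×10⁻³)) ≈ 3.204×10⁻⁵ s.
pitch = v∥ T = (3.034×10⁶)(3.204×10⁻⁵) ≈ 97.2 m.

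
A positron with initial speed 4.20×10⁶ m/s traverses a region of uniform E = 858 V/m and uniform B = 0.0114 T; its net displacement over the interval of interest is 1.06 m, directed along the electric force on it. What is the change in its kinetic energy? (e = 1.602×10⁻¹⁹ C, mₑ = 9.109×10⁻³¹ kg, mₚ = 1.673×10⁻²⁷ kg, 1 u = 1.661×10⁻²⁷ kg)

ΔKE ≈ 1.46×10⁻¹⁶ J

The magnetic force is always ⟂ v and does no work; only the electric force changes KE.
ΔKE = F_E · d = |q|E d = (1.602×10⁻¹⁹)(858)(1.06) ≈ 1.46×10⁻¹⁶ J.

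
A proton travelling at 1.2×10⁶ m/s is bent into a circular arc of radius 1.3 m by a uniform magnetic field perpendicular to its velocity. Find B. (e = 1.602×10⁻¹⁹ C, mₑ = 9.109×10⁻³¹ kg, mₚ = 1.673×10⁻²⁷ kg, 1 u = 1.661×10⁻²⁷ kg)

From |q|vB = mv²/r, B = mv/(|q|r).
B = (1.673×10⁻²⁷)(1.2×10⁶)/((1.602×10⁻¹⁹)(1.3)) ≈ 9.6×10⁻³ T.

B ≈ 9.6×10⁻³ T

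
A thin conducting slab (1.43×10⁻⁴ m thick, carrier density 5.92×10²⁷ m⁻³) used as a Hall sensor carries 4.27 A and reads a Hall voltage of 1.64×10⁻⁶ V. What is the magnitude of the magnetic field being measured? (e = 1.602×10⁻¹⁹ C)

B ≈ 0.0521 T

From V_H = IB/(n e t), B = V_H n e t / I.
B = (1.64×10⁻⁶)(5.92×10²⁷)(1.602×10⁻¹⁹)(1.43×10⁻⁴)/4.27 ≈ 0.0521 T.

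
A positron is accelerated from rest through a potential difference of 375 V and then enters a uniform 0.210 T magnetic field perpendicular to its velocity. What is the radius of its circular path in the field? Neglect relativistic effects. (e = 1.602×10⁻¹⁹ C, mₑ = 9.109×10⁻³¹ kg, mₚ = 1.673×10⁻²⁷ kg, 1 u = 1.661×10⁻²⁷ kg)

Acceleration: |q|V = ½mv² ⇒ v = √(2|q|V/m) = √(2·1.602×10⁻¹⁹·375/9.109×10⁻³¹) ≈ 1.148×10⁷ m/s.
In the field: r = mv/(|q|B) = (9.109×10⁻³¹)(1.148×10⁷)/((1.602×10⁻¹⁹)(0.210)) ≈ 3.11×10⁻⁴ m.

r ≈ 3.11×10⁻⁴ m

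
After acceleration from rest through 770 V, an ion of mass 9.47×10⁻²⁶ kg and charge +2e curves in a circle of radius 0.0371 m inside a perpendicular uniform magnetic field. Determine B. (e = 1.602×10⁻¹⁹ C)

v = √(2|q|V/m) = √(2·3.204×10⁻¹⁹·770/9.47×10⁻²⁶) ≈ 7.218×10⁴ m/s.
B = mv/(|q|r) = (9.47×10⁻²⁶)(7.218×10⁴)/((3.204×10⁻¹⁹)(0.0371)) ≈ 0.575 T.

B ≈ 0.575 T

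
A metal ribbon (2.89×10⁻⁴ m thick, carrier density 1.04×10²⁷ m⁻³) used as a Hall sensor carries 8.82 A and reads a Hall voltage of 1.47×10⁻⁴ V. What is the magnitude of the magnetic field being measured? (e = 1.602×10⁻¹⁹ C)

From V_H = IB/(n e t), B = V_H n e t / I.
B = (1.47×10⁻⁴)(1.04×10²⁷)(1.602×10⁻¹⁹)(2.89×10⁻⁴)/8.82 ≈ 0.802 T.

B ≈ 0.802 T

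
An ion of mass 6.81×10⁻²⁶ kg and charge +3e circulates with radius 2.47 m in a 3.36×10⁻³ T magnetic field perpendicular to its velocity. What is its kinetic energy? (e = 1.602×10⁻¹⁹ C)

v = |q|Br/m, then KE = ½mv² = (qBr)²/(2m).
v = (4.806×10⁻¹⁹)(3.36×10⁻³)(2.47)/6.81×10⁻²⁶ ≈ 5.857×10⁴ m/s.
KE = ½(6.81×10⁻²⁶)(5.857×10⁴)² ≈ 1.17×10⁻¹⁶ J = 729 eV.

KE ≈ 729 eV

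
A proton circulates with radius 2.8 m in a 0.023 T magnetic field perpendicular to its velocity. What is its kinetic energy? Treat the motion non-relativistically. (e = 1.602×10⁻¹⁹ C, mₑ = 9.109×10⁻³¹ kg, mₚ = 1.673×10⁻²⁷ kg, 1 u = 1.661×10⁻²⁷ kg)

KE ≈ 2.0×10⁵ eV

v = |q|Br/m, then KE = ½mv² = (qBr)²/(2m).
v = (1.602×10⁻¹⁹)(0.023)(2.8)/1.673×10⁻²⁷ ≈ 6.167×10⁶ m/s.
KE = ½(1.673×10⁻²⁷)(6.167×10⁶)² ≈ 3.2×10⁻¹⁴ J = 2.0×10⁵ eV.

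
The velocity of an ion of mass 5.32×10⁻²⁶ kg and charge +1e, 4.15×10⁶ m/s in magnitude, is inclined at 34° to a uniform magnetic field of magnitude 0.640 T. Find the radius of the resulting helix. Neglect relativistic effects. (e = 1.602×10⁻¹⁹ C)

v⊥ = v sinθ = 4.15×10⁶·sin34° ≈ 2.321×10⁶ m/s.
r = m v⊥/(|q|B) = (5.32×10⁻²⁶)(2.321×10⁶)/((1.602×10⁻¹⁹)(0.640)) ≈ 1.20 m.

r ≈ 1.20 m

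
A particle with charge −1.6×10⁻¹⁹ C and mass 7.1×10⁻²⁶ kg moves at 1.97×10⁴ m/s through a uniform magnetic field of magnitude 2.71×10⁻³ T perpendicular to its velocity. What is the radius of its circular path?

r ≈ 3.23 m

The magnetic force provides the centripetal force: |q|vB = mv²/r.
r = mv/(|q|B) = (7.1×10⁻²⁶)(1.97×10⁴)/((1.6×10⁻¹⁹)(2.71×10⁻³)) ≈ 3.23 m.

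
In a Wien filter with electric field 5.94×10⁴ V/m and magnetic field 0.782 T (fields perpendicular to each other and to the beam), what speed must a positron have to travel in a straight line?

v = 7.60×10⁴ m/s

For undeflected motion the electric and magnetic forces balance: qE = qvB.
v = E/B = 5.94×10⁴/0.782 = 7.60×10⁴ m/s.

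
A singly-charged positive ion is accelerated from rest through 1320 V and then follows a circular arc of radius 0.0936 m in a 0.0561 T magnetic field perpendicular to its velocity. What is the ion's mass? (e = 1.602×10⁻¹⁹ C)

m ≈ 1.67×10⁻²⁷ kg

Combine |q|V = ½mv² and r = mv/(|q|B): eliminate v to get m = qB²r²/(2V).
m = (1.602×10⁻¹⁹)(0.0561)²(0.0936)²/(2·1320) ≈ 1.67×10⁻²⁷ kg.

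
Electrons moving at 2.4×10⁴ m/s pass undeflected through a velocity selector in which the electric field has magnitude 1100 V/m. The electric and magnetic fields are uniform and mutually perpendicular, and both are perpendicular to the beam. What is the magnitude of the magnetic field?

Balance of forces in the selector: qE = qvB ⇒ B = E/v.
B = 1100/2.4×10⁴ = 0.046 T.

B = 0.046 T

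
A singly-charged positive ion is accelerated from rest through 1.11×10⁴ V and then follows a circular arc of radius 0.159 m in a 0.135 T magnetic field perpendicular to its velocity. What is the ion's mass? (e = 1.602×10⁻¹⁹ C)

m ≈ 3.32×10⁻²⁷ kg

Combine |q|V = ½mv² and r = mv/(|q|B): eliminate v to get m = qB²r²/(2V).
m = (1.602×10⁻¹⁹)(0.135)²(0.159)²/(2·1.11×10⁴) ≈ 3.32×10⁻²⁷ kg.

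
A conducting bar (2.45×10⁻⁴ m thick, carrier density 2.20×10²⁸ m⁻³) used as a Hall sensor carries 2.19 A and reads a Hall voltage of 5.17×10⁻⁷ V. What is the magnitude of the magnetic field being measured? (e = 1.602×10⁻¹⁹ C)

B ≈ 0.204 T

From V_H = IB/(n e t), B = V_H n e t / I.
B = (5.17×10⁻⁷)(2.20×10²⁸)(1.602×10⁻¹⁹)(2.45×10⁻⁴)/2.19 ≈ 0.204 T.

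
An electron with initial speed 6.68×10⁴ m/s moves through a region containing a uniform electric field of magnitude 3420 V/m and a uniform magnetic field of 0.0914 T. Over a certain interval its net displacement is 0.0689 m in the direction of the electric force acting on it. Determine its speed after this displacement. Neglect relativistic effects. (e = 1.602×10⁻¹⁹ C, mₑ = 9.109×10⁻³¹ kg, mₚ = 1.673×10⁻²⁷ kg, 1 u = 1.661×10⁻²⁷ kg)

v_f ≈ 9.10×10⁶ m/s

B does no work; ΔKE = |q|E d.
½mv_f² = ½mv₀² + |q|Ed = ½(9.109×10⁻³¹)(6.68×10⁴)² + (1.602×10⁻¹⁹)(3420)(0.0689) ≈ 2.032×10⁻²¹ J + 3.775×10⁻¹⁷ J ≈ 3.775×10⁻¹⁷ J.
v_f = √(2·3.775×10⁻¹⁷/9.109×10⁻³¹) ≈ 9.10×10⁶ m/s.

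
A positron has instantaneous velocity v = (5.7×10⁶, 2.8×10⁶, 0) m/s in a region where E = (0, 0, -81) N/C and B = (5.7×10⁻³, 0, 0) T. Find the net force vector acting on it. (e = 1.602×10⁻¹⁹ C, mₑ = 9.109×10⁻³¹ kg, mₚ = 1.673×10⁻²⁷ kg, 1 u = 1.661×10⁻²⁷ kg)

F ≈ (0, 0, -2.57×10⁻¹⁵) N

v×B = (0, 0, -1.60×10⁴) N/C.
E + v×B = (0, 0, -1.60×10⁴) N/C.
F = q(E + v×B) = (1.602×10⁻¹⁹ C)·(0, 0, -1.60×10⁴) = (0, 0, -2.57×10⁻¹⁵) N.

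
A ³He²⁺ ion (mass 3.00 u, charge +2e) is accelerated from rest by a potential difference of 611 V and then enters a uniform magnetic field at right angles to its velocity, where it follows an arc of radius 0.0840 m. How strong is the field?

v = √(2|q|V/m) = √(2·3.204×10⁻¹⁹·611/4.983×10⁻²⁷) ≈ 2.803×10⁵ m/s.
B = mv/(|q|r) = (4.983×10⁻²⁷)(2.803×10⁵)/((3.204×10⁻¹⁹)(0.0840)) ≈ 0.0519 T.

B ≈ 0.0519 T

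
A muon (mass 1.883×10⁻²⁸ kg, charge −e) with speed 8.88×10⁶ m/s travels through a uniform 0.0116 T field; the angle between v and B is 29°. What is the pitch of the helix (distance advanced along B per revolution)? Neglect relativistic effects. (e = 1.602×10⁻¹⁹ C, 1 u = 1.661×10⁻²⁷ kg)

p ≈ 4.94 m

v∥ = v cosθ = 8.88×10⁶·cos29° ≈ 7.767×10⁶ m/s.
T = 2πm/(|q|B) = 2π(1.883×10⁻²⁸)/((1.602×10⁻¹⁹)(0.0116)) ≈ 6.367×10⁻⁷ s.
pitch = v∥ T = (7.767×10⁶)(6.367×10⁻⁷) ≈ 4.94 m.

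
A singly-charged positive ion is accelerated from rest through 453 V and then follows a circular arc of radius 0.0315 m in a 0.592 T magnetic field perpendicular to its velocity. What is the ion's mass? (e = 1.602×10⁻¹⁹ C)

Combine |q|V = ½mv² and r = mv/(|q|B): eliminate v to get m = qB²r²/(2V).
m = (1.602×10⁻¹⁹)(0.592)²(0.0315)²/(2·453) ≈ 6.15×10⁻²⁶ kg.

m ≈ 6.15×10⁻²⁶ kg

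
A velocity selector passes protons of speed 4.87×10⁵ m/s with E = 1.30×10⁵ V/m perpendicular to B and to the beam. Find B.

Balance of forces in the selector: qE = qvB ⇒ B = E/v.
B = 1.30×10⁵/4.87×10⁵ = 0.267 T.

B = 0.267 T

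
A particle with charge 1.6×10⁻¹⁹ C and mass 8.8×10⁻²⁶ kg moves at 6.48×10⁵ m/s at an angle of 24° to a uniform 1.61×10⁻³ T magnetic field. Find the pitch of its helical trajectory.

v∥ = v cosθ = 6.48×10⁵·cos24° ≈ 5.920×10⁵ m/s.
T = 2πm/(|q|B) = 2π(8.8×10⁻²⁶)/((1.6×10⁻¹⁹)(1.61×10⁻³)) ≈ 2.146×10⁻³ s.
pitch = v∥ T = (5.920×10⁵)(2.146×10⁻³) ≈ 1270 m.

p ≈ 1270 m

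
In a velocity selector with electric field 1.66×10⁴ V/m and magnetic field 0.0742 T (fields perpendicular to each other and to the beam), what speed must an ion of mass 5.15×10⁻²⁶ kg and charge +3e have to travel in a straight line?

v = 2.24×10⁵ m/s

Zero net Lorentz force requires |qE| = |q v×B|, i.e. E = vB.
v = E/B = 1.66×10⁴/0.0742 = 2.24×10⁵ m/s.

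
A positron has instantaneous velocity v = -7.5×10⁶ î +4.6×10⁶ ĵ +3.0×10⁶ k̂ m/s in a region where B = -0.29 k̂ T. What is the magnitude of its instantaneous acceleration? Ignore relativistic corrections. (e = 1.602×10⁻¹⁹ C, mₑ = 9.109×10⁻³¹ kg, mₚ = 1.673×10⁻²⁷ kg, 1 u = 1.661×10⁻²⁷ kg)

|a| ≈ 4.49×10¹⁷ m/s²

v×B = (-1.33×10⁶, -2.18×10⁶, 0) N/C.
F = q v×B = (1.602×10⁻¹⁹ C)·(-1.33×10⁶, -2.18×10⁶, 0) = (-2.14×10⁻¹³, -3.48×10⁻¹³, 0) N.
|a| = |F|/m = 4.088×10⁻¹³/9.109×10⁻³¹ ≈ 4.49×10¹⁷ m/s².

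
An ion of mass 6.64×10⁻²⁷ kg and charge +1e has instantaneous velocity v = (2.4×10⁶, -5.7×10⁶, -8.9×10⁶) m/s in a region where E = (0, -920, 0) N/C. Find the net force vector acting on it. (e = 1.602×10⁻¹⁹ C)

Only an electric field acts, so F = qE = (1.602×10⁻¹⁹ C)·(0, -920, 0) = (0, -1.47×10⁻¹⁶, 0) N.

F ≈ (0, -1.47×10⁻¹⁶, 0) N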